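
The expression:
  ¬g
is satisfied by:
  {g: False}


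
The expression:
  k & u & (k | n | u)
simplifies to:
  k & u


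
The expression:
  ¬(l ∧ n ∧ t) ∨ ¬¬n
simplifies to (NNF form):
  True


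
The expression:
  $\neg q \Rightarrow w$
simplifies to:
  $q \vee w$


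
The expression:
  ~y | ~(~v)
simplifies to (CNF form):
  v | ~y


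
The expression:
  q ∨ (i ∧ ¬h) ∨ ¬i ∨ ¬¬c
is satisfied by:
  {q: True, c: True, h: False, i: False}
  {q: True, h: False, c: False, i: False}
  {c: True, q: False, h: False, i: False}
  {q: False, h: False, c: False, i: False}
  {i: True, q: True, c: True, h: False}
  {i: True, q: True, h: False, c: False}
  {i: True, c: True, q: False, h: False}
  {i: True, q: False, h: False, c: False}
  {q: True, h: True, c: True, i: False}
  {q: True, h: True, i: False, c: False}
  {h: True, c: True, i: False, q: False}
  {h: True, i: False, c: False, q: False}
  {q: True, h: True, i: True, c: True}
  {q: True, h: True, i: True, c: False}
  {h: True, i: True, c: True, q: False}


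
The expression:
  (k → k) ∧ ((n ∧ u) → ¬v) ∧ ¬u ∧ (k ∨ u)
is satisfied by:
  {k: True, u: False}


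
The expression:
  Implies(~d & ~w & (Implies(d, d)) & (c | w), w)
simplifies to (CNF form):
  d | w | ~c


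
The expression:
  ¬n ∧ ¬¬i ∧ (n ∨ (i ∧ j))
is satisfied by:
  {i: True, j: True, n: False}


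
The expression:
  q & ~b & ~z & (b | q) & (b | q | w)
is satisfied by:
  {q: True, z: False, b: False}


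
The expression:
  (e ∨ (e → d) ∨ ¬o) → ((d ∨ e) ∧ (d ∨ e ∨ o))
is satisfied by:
  {d: True, e: True}
  {d: True, e: False}
  {e: True, d: False}


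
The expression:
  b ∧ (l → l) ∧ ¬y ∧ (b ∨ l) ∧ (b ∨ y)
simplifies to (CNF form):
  b ∧ ¬y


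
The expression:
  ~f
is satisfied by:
  {f: False}


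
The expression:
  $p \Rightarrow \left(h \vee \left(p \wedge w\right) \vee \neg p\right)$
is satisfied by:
  {h: True, w: True, p: False}
  {h: True, p: False, w: False}
  {w: True, p: False, h: False}
  {w: False, p: False, h: False}
  {h: True, w: True, p: True}
  {h: True, p: True, w: False}
  {w: True, p: True, h: False}


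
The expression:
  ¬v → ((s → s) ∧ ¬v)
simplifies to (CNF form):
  True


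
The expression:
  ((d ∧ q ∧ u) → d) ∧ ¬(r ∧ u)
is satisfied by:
  {u: False, r: False}
  {r: True, u: False}
  {u: True, r: False}


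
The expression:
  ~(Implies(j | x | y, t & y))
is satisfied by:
  {j: True, x: True, y: False, t: False}
  {j: True, x: False, y: False, t: False}
  {x: True, t: False, j: False, y: False}
  {t: True, j: True, x: True, y: False}
  {t: True, j: True, x: False, y: False}
  {t: True, x: True, j: False, y: False}
  {y: True, j: True, x: True, t: False}
  {y: True, j: True, x: False, t: False}
  {y: True, x: True, j: False, t: False}
  {y: True, x: False, j: False, t: False}


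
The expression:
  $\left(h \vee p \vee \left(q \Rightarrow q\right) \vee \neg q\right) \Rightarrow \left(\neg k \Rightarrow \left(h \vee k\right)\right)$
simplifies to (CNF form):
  $h \vee k$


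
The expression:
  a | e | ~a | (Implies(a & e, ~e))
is always true.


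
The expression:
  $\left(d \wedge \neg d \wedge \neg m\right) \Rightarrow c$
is always true.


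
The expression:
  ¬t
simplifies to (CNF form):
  ¬t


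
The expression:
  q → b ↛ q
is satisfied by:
  {q: False}


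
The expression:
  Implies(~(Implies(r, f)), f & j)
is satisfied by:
  {f: True, r: False}
  {r: False, f: False}
  {r: True, f: True}


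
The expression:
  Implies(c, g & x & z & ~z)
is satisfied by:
  {c: False}


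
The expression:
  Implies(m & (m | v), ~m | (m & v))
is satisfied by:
  {v: True, m: False}
  {m: False, v: False}
  {m: True, v: True}


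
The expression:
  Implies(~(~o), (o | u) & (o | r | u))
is always true.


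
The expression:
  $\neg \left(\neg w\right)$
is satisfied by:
  {w: True}


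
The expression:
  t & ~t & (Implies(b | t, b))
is never true.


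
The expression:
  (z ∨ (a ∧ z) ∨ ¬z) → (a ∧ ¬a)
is never true.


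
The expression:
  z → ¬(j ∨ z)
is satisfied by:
  {z: False}


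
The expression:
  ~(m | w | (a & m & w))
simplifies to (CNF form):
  ~m & ~w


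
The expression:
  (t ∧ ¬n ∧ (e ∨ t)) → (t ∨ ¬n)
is always true.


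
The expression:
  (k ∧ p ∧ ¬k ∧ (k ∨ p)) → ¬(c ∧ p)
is always true.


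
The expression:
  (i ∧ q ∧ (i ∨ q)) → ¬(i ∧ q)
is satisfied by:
  {q: False, i: False}
  {i: True, q: False}
  {q: True, i: False}


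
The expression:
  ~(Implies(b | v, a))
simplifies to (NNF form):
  ~a & (b | v)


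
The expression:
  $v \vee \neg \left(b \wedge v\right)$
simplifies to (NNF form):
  $\text{True}$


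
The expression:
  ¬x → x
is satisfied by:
  {x: True}


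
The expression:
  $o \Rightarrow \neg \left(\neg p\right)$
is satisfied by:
  {p: True, o: False}
  {o: False, p: False}
  {o: True, p: True}


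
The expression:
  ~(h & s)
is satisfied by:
  {s: False, h: False}
  {h: True, s: False}
  {s: True, h: False}


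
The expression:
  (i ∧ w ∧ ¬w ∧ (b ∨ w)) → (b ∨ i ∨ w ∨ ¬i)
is always true.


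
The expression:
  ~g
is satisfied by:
  {g: False}


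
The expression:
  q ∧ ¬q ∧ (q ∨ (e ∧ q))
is never true.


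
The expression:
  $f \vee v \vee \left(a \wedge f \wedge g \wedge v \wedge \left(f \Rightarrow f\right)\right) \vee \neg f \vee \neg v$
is always true.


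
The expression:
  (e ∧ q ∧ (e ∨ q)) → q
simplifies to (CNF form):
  True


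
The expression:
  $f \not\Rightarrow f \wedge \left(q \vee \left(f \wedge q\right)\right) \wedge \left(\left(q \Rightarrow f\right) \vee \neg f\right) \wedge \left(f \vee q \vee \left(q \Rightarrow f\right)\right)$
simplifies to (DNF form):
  $\text{False}$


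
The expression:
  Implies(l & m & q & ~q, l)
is always true.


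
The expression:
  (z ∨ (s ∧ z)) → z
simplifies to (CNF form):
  True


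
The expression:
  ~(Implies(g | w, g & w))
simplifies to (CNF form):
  (g | w) & (g | ~g) & (w | ~w) & (~g | ~w)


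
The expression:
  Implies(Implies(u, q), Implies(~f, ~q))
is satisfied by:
  {f: True, q: False}
  {q: False, f: False}
  {q: True, f: True}


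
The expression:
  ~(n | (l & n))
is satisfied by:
  {n: False}


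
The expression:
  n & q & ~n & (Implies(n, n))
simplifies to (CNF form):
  False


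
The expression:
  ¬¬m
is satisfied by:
  {m: True}


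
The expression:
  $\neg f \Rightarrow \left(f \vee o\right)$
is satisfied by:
  {o: True, f: True}
  {o: True, f: False}
  {f: True, o: False}


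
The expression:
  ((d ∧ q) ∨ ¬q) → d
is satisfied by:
  {d: True, q: True}
  {d: True, q: False}
  {q: True, d: False}


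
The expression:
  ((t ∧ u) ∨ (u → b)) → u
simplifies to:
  u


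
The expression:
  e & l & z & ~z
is never true.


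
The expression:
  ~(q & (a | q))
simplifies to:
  ~q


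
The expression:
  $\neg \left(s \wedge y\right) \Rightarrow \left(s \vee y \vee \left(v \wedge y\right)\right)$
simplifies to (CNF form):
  $s \vee y$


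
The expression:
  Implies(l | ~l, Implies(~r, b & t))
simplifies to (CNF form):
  (b | r) & (r | t)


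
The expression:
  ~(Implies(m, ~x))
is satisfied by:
  {m: True, x: True}


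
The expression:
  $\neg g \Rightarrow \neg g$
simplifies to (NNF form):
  $\text{True}$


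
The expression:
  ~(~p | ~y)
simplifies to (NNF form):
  p & y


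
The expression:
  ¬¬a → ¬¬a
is always true.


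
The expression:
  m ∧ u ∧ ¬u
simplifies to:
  False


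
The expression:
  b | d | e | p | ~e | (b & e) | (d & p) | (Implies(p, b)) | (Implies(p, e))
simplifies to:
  True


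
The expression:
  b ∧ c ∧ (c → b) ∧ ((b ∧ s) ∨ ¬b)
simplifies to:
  b ∧ c ∧ s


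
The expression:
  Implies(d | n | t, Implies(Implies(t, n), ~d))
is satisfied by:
  {t: True, n: False, d: False}
  {n: False, d: False, t: False}
  {t: True, n: True, d: False}
  {n: True, t: False, d: False}
  {d: True, t: True, n: False}


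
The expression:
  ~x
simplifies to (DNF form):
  ~x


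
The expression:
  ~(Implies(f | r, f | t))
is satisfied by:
  {r: True, t: False, f: False}


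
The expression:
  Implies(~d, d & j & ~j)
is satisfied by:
  {d: True}


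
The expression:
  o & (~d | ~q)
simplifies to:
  o & (~d | ~q)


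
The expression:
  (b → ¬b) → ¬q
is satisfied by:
  {b: True, q: False}
  {q: False, b: False}
  {q: True, b: True}


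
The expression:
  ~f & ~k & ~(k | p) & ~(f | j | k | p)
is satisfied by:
  {j: False, f: False, k: False, p: False}


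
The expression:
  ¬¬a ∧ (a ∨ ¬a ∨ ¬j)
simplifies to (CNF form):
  a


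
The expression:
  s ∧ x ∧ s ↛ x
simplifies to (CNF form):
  False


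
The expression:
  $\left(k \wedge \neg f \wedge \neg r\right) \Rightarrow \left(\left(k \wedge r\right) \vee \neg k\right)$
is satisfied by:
  {r: True, f: True, k: False}
  {r: True, f: False, k: False}
  {f: True, r: False, k: False}
  {r: False, f: False, k: False}
  {r: True, k: True, f: True}
  {r: True, k: True, f: False}
  {k: True, f: True, r: False}


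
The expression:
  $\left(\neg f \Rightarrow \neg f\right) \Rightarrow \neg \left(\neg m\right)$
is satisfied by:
  {m: True}


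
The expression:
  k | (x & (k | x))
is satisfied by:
  {x: True, k: True}
  {x: True, k: False}
  {k: True, x: False}


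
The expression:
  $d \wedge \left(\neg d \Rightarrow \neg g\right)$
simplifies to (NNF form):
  $d$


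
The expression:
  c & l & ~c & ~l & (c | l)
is never true.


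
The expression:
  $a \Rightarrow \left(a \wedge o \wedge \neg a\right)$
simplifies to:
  $\neg a$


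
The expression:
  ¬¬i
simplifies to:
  i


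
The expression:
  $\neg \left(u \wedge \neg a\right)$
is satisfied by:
  {a: True, u: False}
  {u: False, a: False}
  {u: True, a: True}


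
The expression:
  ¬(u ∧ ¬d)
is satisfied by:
  {d: True, u: False}
  {u: False, d: False}
  {u: True, d: True}


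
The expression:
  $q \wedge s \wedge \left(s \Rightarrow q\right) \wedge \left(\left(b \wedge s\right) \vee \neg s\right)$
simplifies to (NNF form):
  $b \wedge q \wedge s$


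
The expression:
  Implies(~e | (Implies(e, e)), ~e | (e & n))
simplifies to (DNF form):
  n | ~e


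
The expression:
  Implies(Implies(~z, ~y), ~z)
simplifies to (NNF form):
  ~z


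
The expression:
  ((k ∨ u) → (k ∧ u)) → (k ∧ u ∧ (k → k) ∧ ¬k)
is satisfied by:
  {u: True, k: False}
  {k: True, u: False}


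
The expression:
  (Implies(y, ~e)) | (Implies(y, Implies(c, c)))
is always true.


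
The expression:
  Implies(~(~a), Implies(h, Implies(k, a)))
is always true.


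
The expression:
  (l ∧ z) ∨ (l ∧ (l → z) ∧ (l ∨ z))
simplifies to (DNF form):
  l ∧ z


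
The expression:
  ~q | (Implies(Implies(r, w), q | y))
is always true.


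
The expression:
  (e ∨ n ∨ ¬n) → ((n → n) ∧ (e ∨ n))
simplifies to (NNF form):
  e ∨ n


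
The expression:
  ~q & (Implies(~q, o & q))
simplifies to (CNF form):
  False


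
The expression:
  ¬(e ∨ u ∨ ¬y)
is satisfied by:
  {y: True, u: False, e: False}


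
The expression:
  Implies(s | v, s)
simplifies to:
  s | ~v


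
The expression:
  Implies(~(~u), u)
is always true.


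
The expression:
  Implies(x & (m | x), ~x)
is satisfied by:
  {x: False}


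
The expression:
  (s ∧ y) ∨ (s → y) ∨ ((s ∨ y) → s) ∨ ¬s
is always true.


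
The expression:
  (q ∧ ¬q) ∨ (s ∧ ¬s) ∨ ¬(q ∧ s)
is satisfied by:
  {s: False, q: False}
  {q: True, s: False}
  {s: True, q: False}


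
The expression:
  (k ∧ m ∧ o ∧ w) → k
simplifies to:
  True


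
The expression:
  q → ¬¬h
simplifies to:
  h ∨ ¬q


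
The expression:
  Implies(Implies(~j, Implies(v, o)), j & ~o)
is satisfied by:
  {v: True, j: True, o: False}
  {v: True, o: False, j: False}
  {j: True, o: False, v: False}


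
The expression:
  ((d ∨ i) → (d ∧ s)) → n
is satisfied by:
  {n: True, i: True, s: False, d: False}
  {n: True, i: False, s: False, d: False}
  {n: True, d: True, i: True, s: False}
  {n: True, d: True, i: False, s: False}
  {n: True, s: True, i: True, d: False}
  {n: True, s: True, i: False, d: False}
  {n: True, s: True, d: True, i: True}
  {n: True, s: True, d: True, i: False}
  {i: True, n: False, s: False, d: False}
  {d: True, i: True, n: False, s: False}
  {d: True, n: False, i: False, s: False}
  {s: True, i: True, n: False, d: False}


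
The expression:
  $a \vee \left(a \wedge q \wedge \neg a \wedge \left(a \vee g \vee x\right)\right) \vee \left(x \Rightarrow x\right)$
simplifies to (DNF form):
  $\text{True}$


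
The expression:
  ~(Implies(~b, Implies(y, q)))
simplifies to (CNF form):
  y & ~b & ~q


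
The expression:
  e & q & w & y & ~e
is never true.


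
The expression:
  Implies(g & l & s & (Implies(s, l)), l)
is always true.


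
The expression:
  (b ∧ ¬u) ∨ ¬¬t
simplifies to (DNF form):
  t ∨ (b ∧ ¬u)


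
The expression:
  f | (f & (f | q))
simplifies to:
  f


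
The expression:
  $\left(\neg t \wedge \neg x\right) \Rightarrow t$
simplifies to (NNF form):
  $t \vee x$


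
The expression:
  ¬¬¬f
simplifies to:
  ¬f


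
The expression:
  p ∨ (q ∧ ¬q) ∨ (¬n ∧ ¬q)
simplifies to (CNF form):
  (p ∨ ¬n) ∧ (p ∨ ¬q)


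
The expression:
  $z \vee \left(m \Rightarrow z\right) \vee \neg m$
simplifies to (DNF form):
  $z \vee \neg m$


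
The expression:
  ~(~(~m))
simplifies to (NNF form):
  ~m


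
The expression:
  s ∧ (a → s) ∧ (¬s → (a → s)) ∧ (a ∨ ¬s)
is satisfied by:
  {a: True, s: True}


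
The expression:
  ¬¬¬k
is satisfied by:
  {k: False}


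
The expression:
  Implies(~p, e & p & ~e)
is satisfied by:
  {p: True}


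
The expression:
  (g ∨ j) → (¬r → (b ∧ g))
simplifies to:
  r ∨ (b ∧ g) ∨ (¬g ∧ ¬j)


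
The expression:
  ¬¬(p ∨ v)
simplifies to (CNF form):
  p ∨ v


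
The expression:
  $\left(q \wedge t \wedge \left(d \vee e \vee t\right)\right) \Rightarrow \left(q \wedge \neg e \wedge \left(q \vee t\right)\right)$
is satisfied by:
  {e: False, t: False, q: False}
  {q: True, e: False, t: False}
  {t: True, e: False, q: False}
  {q: True, t: True, e: False}
  {e: True, q: False, t: False}
  {q: True, e: True, t: False}
  {t: True, e: True, q: False}


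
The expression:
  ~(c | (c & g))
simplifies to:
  ~c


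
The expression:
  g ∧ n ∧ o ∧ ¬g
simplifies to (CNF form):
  False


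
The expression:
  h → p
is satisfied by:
  {p: True, h: False}
  {h: False, p: False}
  {h: True, p: True}


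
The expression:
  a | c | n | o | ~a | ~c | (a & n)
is always true.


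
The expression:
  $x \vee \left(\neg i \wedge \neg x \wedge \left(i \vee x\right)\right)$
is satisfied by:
  {x: True}


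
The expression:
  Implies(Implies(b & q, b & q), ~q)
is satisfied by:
  {q: False}


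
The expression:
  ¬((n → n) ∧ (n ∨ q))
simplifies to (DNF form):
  ¬n ∧ ¬q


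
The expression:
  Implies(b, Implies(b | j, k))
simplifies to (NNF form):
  k | ~b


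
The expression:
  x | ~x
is always true.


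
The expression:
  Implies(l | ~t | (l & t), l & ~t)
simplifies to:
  (l & ~t) | (t & ~l)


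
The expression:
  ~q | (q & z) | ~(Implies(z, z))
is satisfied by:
  {z: True, q: False}
  {q: False, z: False}
  {q: True, z: True}


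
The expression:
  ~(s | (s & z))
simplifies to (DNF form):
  ~s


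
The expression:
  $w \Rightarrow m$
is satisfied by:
  {m: True, w: False}
  {w: False, m: False}
  {w: True, m: True}


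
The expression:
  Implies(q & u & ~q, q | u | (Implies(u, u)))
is always true.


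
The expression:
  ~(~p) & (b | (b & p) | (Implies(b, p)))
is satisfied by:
  {p: True}


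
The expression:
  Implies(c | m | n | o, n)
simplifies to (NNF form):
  n | (~c & ~m & ~o)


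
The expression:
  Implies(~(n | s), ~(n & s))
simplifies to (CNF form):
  True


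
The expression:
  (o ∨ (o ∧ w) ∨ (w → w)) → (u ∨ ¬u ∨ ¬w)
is always true.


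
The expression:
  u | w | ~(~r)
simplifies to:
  r | u | w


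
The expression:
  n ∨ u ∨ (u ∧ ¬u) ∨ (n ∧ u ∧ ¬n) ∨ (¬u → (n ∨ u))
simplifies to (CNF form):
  n ∨ u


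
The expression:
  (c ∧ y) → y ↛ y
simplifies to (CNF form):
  ¬c ∨ ¬y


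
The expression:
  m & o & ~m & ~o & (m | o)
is never true.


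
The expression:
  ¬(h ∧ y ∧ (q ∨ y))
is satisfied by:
  {h: False, y: False}
  {y: True, h: False}
  {h: True, y: False}


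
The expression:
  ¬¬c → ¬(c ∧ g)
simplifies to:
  ¬c ∨ ¬g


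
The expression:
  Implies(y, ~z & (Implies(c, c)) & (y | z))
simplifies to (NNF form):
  ~y | ~z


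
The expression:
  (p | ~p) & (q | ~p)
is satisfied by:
  {q: True, p: False}
  {p: False, q: False}
  {p: True, q: True}


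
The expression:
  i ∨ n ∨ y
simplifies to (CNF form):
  i ∨ n ∨ y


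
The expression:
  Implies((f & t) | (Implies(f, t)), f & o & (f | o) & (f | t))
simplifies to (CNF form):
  f & (o | ~t)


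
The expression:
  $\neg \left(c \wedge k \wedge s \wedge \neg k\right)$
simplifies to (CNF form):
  $\text{True}$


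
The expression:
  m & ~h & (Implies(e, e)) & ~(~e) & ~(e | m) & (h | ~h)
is never true.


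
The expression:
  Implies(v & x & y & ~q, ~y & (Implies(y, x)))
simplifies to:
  q | ~v | ~x | ~y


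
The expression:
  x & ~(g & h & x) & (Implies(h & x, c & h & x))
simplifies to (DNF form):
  (x & ~h) | (c & x & ~g) | (c & x & ~h) | (x & ~g & ~h)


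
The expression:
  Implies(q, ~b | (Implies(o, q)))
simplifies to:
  True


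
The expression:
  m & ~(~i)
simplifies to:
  i & m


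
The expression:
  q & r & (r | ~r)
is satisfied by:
  {r: True, q: True}


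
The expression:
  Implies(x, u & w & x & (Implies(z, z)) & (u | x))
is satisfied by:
  {u: True, w: True, x: False}
  {u: True, w: False, x: False}
  {w: True, u: False, x: False}
  {u: False, w: False, x: False}
  {x: True, u: True, w: True}


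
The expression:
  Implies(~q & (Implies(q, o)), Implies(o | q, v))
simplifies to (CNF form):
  q | v | ~o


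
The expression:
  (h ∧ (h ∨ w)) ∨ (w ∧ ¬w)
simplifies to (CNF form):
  h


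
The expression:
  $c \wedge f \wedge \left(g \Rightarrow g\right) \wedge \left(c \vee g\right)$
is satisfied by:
  {c: True, f: True}


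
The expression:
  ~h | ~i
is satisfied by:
  {h: False, i: False}
  {i: True, h: False}
  {h: True, i: False}


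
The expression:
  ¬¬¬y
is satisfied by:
  {y: False}


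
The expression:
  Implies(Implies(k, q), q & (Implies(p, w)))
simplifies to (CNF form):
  (k | q) & (q | ~q) & (k | q | w) & (k | q | ~p) & (k | w | ~p) & (q | w | ~q) & (q | ~p | ~q) & (w | ~p | ~q)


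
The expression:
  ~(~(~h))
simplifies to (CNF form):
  ~h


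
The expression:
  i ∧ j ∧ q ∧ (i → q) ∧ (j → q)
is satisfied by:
  {i: True, j: True, q: True}


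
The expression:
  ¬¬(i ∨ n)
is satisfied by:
  {i: True, n: True}
  {i: True, n: False}
  {n: True, i: False}


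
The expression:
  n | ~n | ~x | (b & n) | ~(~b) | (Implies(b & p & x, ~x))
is always true.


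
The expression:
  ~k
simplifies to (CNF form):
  ~k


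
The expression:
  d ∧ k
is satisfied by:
  {d: True, k: True}


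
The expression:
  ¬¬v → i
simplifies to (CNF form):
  i ∨ ¬v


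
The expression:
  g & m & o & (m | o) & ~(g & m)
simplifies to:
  False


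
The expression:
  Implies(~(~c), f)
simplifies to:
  f | ~c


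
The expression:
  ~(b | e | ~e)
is never true.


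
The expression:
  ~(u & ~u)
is always true.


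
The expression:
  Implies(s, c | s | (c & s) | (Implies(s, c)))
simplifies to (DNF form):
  True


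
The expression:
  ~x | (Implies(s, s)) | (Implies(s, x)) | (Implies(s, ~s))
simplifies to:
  True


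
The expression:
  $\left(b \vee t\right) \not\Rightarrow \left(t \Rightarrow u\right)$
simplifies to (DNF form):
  $t \wedge \neg u$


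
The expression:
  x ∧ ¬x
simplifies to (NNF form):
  False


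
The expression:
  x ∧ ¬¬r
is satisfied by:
  {r: True, x: True}


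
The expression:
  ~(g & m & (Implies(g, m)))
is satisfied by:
  {g: False, m: False}
  {m: True, g: False}
  {g: True, m: False}


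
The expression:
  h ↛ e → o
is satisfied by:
  {o: True, e: True, h: False}
  {o: True, h: False, e: False}
  {e: True, h: False, o: False}
  {e: False, h: False, o: False}
  {o: True, e: True, h: True}
  {o: True, h: True, e: False}
  {e: True, h: True, o: False}


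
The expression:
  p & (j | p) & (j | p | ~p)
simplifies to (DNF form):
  p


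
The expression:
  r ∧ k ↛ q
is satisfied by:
  {r: True, k: True, q: False}


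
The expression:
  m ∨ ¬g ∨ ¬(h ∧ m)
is always true.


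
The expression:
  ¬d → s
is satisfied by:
  {d: True, s: True}
  {d: True, s: False}
  {s: True, d: False}


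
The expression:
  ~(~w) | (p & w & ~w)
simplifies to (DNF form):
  w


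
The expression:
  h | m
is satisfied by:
  {m: True, h: True}
  {m: True, h: False}
  {h: True, m: False}


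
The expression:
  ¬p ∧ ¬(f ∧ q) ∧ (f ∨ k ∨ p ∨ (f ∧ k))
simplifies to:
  ¬p ∧ (f ∨ k) ∧ (¬f ∨ ¬q)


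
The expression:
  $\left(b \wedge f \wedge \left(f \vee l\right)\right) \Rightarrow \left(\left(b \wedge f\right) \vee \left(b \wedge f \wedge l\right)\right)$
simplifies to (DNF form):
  $\text{True}$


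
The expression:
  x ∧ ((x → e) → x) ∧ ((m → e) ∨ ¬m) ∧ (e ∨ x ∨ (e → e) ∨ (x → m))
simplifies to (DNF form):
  (e ∧ x) ∨ (x ∧ ¬m)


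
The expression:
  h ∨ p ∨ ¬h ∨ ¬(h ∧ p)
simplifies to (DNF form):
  True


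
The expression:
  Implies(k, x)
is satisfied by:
  {x: True, k: False}
  {k: False, x: False}
  {k: True, x: True}


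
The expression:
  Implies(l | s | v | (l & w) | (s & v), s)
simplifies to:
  s | (~l & ~v)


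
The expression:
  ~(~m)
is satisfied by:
  {m: True}


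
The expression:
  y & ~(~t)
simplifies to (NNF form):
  t & y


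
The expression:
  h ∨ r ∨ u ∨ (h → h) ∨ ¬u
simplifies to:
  True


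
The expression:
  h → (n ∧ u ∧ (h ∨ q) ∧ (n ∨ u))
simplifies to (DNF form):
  (n ∧ u) ∨ ¬h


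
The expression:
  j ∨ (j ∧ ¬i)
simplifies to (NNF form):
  j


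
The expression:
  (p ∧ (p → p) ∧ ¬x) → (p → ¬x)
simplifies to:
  True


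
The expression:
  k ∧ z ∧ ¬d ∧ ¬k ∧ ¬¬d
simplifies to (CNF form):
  False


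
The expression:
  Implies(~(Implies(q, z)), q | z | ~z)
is always true.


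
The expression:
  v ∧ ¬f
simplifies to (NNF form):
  v ∧ ¬f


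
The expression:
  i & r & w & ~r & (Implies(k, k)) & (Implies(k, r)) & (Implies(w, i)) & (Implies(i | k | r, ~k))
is never true.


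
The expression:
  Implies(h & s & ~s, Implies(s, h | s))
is always true.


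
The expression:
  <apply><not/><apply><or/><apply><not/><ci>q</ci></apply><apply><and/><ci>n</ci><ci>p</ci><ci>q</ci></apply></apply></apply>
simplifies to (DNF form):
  <apply><or/><apply><and/><ci>q</ci><apply><not/><ci>n</ci></apply></apply><apply><and/><ci>q</ci><apply><not/><ci>p</ci></apply></apply></apply>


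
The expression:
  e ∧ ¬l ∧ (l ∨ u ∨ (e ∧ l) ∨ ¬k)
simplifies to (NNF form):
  e ∧ ¬l ∧ (u ∨ ¬k)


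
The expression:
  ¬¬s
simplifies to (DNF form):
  s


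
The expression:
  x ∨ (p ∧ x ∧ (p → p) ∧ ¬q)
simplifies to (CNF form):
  x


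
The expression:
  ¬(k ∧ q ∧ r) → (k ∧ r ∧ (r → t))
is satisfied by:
  {r: True, k: True, t: True, q: True}
  {r: True, k: True, t: True, q: False}
  {r: True, k: True, q: True, t: False}


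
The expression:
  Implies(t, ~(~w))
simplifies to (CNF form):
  w | ~t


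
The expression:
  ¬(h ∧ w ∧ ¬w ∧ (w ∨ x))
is always true.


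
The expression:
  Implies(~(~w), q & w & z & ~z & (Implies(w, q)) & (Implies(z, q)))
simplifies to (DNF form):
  ~w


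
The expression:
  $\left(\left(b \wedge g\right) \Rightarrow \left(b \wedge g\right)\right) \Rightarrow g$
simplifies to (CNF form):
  $g$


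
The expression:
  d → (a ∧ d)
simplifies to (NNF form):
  a ∨ ¬d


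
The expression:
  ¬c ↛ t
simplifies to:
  t ∨ ¬c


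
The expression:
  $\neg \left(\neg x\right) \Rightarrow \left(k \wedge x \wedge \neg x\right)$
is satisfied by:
  {x: False}


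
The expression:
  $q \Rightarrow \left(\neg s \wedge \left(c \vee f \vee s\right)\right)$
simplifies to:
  $\left(c \wedge \neg s\right) \vee \left(f \wedge \neg s\right) \vee \neg q$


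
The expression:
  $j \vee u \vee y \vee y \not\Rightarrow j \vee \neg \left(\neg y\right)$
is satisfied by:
  {y: True, u: True, j: True}
  {y: True, u: True, j: False}
  {y: True, j: True, u: False}
  {y: True, j: False, u: False}
  {u: True, j: True, y: False}
  {u: True, j: False, y: False}
  {j: True, u: False, y: False}


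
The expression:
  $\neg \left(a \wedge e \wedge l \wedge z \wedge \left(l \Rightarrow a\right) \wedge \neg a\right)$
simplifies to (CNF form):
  $\text{True}$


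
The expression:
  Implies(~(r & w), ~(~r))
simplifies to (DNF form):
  r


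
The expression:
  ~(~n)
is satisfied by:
  {n: True}


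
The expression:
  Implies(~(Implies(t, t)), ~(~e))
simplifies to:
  True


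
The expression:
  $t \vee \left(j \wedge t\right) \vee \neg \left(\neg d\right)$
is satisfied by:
  {d: True, t: True}
  {d: True, t: False}
  {t: True, d: False}


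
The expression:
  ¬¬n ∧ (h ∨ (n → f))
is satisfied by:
  {n: True, h: True, f: True}
  {n: True, h: True, f: False}
  {n: True, f: True, h: False}


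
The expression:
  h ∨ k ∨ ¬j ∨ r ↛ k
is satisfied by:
  {r: True, k: True, h: True, j: False}
  {r: True, k: True, h: False, j: False}
  {r: True, h: True, k: False, j: False}
  {r: True, h: False, k: False, j: False}
  {k: True, h: True, r: False, j: False}
  {k: True, r: False, h: False, j: False}
  {k: False, h: True, r: False, j: False}
  {k: False, r: False, h: False, j: False}
  {r: True, j: True, k: True, h: True}
  {r: True, j: True, k: True, h: False}
  {r: True, j: True, h: True, k: False}
  {r: True, j: True, h: False, k: False}
  {j: True, k: True, h: True, r: False}
  {j: True, k: True, h: False, r: False}
  {j: True, h: True, k: False, r: False}


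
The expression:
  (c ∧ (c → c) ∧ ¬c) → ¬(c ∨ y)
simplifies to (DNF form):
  True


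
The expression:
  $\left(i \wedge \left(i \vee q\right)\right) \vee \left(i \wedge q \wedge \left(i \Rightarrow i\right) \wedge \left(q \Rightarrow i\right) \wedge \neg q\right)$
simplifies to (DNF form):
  $i$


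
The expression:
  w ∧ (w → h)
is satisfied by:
  {h: True, w: True}


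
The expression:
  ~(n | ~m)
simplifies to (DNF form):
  m & ~n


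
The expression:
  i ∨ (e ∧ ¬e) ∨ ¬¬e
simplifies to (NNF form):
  e ∨ i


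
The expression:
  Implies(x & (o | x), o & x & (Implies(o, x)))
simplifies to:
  o | ~x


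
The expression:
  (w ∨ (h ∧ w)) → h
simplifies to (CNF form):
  h ∨ ¬w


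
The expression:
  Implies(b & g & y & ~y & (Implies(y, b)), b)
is always true.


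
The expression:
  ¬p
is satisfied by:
  {p: False}


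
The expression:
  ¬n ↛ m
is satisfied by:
  {m: True, n: False}
  {n: False, m: False}
  {n: True, m: True}


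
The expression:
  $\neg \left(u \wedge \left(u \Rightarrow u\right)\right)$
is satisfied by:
  {u: False}


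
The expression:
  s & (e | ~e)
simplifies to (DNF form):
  s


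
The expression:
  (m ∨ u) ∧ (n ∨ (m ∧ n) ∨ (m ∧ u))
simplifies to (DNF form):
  (m ∧ n) ∨ (m ∧ u) ∨ (n ∧ u)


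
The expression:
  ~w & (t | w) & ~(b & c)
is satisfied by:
  {t: True, c: False, b: False, w: False}
  {t: True, b: True, c: False, w: False}
  {t: True, c: True, b: False, w: False}


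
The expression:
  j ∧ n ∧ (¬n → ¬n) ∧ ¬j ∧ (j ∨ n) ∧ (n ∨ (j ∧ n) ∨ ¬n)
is never true.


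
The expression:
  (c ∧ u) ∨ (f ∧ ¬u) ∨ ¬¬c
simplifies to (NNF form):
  c ∨ (f ∧ ¬u)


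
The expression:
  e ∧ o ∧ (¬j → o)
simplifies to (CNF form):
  e ∧ o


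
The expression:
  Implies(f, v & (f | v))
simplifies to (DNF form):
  v | ~f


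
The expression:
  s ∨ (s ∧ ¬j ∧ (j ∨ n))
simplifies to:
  s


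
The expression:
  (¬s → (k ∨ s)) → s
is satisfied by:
  {s: True, k: False}
  {k: False, s: False}
  {k: True, s: True}


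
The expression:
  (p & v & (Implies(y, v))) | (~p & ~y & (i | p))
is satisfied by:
  {v: True, p: True, i: True, y: False}
  {v: True, p: True, y: False, i: False}
  {v: True, p: True, i: True, y: True}
  {v: True, p: True, y: True, i: False}
  {v: True, i: True, y: False, p: False}
  {i: True, v: False, y: False, p: False}


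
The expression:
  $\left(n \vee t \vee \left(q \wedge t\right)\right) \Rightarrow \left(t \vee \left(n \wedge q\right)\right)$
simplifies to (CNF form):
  $q \vee t \vee \neg n$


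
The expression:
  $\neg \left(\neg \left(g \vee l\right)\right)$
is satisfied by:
  {l: True, g: True}
  {l: True, g: False}
  {g: True, l: False}


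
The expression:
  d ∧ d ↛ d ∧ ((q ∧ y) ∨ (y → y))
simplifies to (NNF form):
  False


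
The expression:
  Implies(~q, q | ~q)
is always true.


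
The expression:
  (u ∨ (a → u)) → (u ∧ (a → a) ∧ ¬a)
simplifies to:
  (a ∧ ¬u) ∨ (u ∧ ¬a)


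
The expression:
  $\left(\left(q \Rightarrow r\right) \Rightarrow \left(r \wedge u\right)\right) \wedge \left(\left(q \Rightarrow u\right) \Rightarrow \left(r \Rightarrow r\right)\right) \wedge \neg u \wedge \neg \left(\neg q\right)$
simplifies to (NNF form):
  $q \wedge \neg r \wedge \neg u$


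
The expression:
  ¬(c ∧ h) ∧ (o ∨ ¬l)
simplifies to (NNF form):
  (o ∧ ¬c) ∨ (o ∧ ¬h) ∨ (¬c ∧ ¬l) ∨ (¬h ∧ ¬l)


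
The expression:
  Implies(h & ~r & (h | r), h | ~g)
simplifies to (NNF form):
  True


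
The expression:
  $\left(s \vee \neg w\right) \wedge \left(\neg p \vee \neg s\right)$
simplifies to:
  $\left(s \wedge \neg p\right) \vee \left(\neg s \wedge \neg w\right)$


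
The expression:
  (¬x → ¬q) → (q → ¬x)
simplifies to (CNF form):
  ¬q ∨ ¬x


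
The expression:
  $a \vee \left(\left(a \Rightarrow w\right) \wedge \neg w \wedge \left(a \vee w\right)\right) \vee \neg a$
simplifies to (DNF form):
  $\text{True}$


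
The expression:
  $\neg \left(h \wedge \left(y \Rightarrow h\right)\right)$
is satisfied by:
  {h: False}


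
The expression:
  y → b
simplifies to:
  b ∨ ¬y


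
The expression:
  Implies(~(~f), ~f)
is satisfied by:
  {f: False}


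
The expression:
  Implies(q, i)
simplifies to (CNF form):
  i | ~q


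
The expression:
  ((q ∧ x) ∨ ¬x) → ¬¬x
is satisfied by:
  {x: True}


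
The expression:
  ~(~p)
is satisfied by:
  {p: True}


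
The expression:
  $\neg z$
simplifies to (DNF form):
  $\neg z$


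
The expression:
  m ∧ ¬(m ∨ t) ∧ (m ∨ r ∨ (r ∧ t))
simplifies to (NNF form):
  False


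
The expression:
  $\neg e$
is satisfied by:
  {e: False}


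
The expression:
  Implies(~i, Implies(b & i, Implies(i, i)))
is always true.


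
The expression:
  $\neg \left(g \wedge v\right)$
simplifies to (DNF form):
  $\neg g \vee \neg v$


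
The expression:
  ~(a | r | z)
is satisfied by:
  {r: False, z: False, a: False}


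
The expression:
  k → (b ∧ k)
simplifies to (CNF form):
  b ∨ ¬k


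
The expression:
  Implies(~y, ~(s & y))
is always true.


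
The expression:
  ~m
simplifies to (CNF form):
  ~m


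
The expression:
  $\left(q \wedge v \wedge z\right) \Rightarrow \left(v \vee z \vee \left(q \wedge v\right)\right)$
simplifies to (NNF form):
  $\text{True}$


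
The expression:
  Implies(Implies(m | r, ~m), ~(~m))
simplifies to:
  m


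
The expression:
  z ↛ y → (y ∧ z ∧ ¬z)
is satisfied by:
  {y: True, z: False}
  {z: False, y: False}
  {z: True, y: True}


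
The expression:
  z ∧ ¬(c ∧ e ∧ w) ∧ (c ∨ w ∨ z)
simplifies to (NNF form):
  z ∧ (¬c ∨ ¬e ∨ ¬w)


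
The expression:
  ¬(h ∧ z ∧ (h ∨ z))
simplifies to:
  ¬h ∨ ¬z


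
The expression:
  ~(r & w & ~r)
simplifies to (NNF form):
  True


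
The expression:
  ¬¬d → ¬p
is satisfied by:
  {p: False, d: False}
  {d: True, p: False}
  {p: True, d: False}


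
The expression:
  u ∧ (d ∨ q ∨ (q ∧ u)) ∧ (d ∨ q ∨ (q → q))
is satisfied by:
  {u: True, d: True, q: True}
  {u: True, d: True, q: False}
  {u: True, q: True, d: False}


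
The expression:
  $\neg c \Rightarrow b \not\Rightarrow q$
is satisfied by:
  {b: True, c: True, q: False}
  {c: True, q: False, b: False}
  {b: True, c: True, q: True}
  {c: True, q: True, b: False}
  {b: True, q: False, c: False}


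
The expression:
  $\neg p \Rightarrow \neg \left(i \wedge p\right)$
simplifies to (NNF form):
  $\text{True}$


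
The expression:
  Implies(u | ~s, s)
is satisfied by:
  {s: True}


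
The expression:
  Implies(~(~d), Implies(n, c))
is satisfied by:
  {c: True, d: False, n: False}
  {c: False, d: False, n: False}
  {n: True, c: True, d: False}
  {n: True, c: False, d: False}
  {d: True, c: True, n: False}
  {d: True, c: False, n: False}
  {d: True, n: True, c: True}


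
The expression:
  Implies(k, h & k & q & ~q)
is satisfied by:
  {k: False}


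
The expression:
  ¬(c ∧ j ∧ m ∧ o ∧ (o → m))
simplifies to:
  ¬c ∨ ¬j ∨ ¬m ∨ ¬o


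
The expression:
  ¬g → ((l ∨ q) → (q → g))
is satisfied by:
  {g: True, q: False}
  {q: False, g: False}
  {q: True, g: True}


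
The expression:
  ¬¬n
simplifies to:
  n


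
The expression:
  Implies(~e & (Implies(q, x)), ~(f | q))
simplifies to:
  e | (q & ~x) | (~f & ~q)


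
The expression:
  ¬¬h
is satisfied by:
  {h: True}


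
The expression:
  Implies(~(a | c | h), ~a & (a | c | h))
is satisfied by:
  {a: True, c: True, h: True}
  {a: True, c: True, h: False}
  {a: True, h: True, c: False}
  {a: True, h: False, c: False}
  {c: True, h: True, a: False}
  {c: True, h: False, a: False}
  {h: True, c: False, a: False}


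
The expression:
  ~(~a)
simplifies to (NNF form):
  a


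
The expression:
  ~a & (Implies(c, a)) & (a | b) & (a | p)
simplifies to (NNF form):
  b & p & ~a & ~c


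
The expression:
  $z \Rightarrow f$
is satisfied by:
  {f: True, z: False}
  {z: False, f: False}
  {z: True, f: True}


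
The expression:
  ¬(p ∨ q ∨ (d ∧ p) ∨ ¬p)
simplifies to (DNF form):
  False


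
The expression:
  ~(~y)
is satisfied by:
  {y: True}


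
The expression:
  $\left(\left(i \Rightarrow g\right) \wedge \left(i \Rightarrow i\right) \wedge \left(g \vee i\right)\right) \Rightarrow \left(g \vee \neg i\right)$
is always true.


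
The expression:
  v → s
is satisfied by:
  {s: True, v: False}
  {v: False, s: False}
  {v: True, s: True}


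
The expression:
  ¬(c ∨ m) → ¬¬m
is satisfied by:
  {c: True, m: True}
  {c: True, m: False}
  {m: True, c: False}


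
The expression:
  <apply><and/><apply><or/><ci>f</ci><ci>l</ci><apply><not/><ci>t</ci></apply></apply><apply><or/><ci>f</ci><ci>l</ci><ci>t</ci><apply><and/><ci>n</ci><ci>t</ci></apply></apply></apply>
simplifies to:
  <apply><or/><ci>f</ci><ci>l</ci></apply>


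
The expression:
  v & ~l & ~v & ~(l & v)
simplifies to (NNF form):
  False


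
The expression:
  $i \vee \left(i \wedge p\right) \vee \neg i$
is always true.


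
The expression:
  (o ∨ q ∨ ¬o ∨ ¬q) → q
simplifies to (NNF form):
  q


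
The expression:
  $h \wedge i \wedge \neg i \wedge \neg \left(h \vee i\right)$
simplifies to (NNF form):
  $\text{False}$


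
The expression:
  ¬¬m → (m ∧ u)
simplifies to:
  u ∨ ¬m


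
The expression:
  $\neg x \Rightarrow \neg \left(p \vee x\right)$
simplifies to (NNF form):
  $x \vee \neg p$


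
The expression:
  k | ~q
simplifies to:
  k | ~q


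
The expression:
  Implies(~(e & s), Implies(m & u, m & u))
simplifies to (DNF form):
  True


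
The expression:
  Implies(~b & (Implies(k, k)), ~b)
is always true.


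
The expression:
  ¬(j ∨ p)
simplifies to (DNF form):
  ¬j ∧ ¬p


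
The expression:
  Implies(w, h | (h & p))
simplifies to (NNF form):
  h | ~w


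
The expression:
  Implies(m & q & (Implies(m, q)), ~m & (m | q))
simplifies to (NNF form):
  ~m | ~q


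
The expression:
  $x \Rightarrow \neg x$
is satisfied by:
  {x: False}


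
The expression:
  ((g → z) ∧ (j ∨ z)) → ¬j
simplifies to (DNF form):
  (g ∧ ¬z) ∨ ¬j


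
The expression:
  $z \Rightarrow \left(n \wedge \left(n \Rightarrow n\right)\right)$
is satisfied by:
  {n: True, z: False}
  {z: False, n: False}
  {z: True, n: True}


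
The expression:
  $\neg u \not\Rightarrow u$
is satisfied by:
  {u: False}


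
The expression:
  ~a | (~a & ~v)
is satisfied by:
  {a: False}


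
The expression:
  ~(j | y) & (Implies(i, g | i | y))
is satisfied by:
  {y: False, j: False}


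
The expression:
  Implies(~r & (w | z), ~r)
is always true.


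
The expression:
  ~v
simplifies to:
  ~v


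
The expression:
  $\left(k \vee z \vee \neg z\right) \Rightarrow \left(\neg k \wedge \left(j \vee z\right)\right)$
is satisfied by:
  {z: True, j: True, k: False}
  {z: True, j: False, k: False}
  {j: True, z: False, k: False}


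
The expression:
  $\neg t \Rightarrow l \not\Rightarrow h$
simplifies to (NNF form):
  $t \vee \left(l \wedge \neg h\right)$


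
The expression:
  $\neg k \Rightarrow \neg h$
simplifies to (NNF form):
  $k \vee \neg h$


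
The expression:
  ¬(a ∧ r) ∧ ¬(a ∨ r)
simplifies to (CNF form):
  ¬a ∧ ¬r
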